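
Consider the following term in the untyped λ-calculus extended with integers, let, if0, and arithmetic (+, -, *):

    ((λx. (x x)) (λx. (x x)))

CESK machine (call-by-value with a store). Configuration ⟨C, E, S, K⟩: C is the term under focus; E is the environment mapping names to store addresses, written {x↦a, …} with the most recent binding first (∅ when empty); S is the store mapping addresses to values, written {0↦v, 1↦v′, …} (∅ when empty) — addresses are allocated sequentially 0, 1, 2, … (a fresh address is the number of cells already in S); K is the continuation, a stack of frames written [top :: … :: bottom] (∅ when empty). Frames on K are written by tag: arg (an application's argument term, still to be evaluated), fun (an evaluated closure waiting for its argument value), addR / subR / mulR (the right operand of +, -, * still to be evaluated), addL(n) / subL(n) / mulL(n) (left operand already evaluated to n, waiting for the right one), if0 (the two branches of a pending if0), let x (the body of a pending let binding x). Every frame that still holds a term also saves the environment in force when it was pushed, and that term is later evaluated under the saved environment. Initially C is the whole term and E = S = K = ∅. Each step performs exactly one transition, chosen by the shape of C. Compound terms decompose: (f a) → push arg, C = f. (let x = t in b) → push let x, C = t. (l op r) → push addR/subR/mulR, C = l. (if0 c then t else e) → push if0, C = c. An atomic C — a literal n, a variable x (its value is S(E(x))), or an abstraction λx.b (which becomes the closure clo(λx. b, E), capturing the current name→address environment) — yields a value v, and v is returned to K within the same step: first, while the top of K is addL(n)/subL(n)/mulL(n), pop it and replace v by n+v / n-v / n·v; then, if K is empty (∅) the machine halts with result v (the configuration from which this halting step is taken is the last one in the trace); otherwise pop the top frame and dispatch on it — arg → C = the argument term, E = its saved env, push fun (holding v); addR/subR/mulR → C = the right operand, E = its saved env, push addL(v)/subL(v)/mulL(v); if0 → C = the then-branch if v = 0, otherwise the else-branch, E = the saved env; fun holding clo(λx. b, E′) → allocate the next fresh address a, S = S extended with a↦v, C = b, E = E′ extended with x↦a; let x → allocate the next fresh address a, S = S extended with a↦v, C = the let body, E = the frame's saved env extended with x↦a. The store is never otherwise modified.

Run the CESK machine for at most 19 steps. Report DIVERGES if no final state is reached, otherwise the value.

Answer: DIVERGES (no final state within 19 steps)

Machine steps:
0. <C=((λx. (x x)) (λx. (x x))), E=∅, S=∅, K=∅>
1. <C=(λx. (x x)), E=∅, S=∅, K=[arg]>
2. <C=(λx. (x x)), E=∅, S=∅, K=[fun]>
3. <C=(x x), E={x↦0}, S={0↦clo(λx. (x x), ∅)}, K=∅>
4. <C=x, E={x↦0}, S={0↦clo(λx. (x x), ∅)}, K=[arg]>
5. <C=x, E={x↦0}, S={0↦clo(λx. (x x), ∅)}, K=[fun]>
6. <C=(x x), E={x↦1}, S={0↦clo(λx. (x x), ∅), 1↦clo(λx. (x x), ∅)}, K=∅>
7. <C=x, E={x↦1}, S={0↦clo(λx. (x x), ∅), 1↦clo(λx. (x x), ∅)}, K=[arg]>
8. <C=x, E={x↦1}, S={0↦clo(λx. (x x), ∅), 1↦clo(λx. (x x), ∅)}, K=[fun]>
9. <C=(x x), E={x↦2}, S={0↦clo(λx. (x x), ∅), 1↦clo(λx. (x x), ∅), 2↦clo(λx. (x x), ∅)}, K=∅>
10. <C=x, E={x↦2}, S={0↦clo(λx. (x x), ∅), 1↦clo(λx. (x x), ∅), 2↦clo(λx. (x x), ∅)}, K=[arg]>
11. <C=x, E={x↦2}, S={0↦clo(λx. (x x), ∅), 1↦clo(λx. (x x), ∅), 2↦clo(λx. (x x), ∅)}, K=[fun]>
12. <C=(x x), E={x↦3}, S={0↦clo(λx. (x x), ∅), 1↦clo(λx. (x x), ∅), 2↦clo(λx. (x x), ∅), 3↦clo(λx. (x x), ∅)}, K=∅>
13. <C=x, E={x↦3}, S={0↦clo(λx. (x x), ∅), 1↦clo(λx. (x x), ∅), 2↦clo(λx. (x x), ∅), 3↦clo(λx. (x x), ∅)}, K=[arg]>
14. <C=x, E={x↦3}, S={0↦clo(λx. (x x), ∅), 1↦clo(λx. (x x), ∅), 2↦clo(λx. (x x), ∅), 3↦clo(λx. (x x), ∅)}, K=[fun]>
15. <C=(x x), E={x↦4}, S={0↦clo(λx. (x x), ∅), 1↦clo(λx. (x x), ∅), 2↦clo(λx. (x x), ∅), 3↦clo(λx. (x x), ∅), 4↦clo(λx. (x x), ∅)}, K=∅>
16. <C=x, E={x↦4}, S={0↦clo(λx. (x x), ∅), 1↦clo(λx. (x x), ∅), 2↦clo(λx. (x x), ∅), 3↦clo(λx. (x x), ∅), 4↦clo(λx. (x x), ∅)}, K=[arg]>
17. <C=x, E={x↦4}, S={0↦clo(λx. (x x), ∅), 1↦clo(λx. (x x), ∅), 2↦clo(λx. (x x), ∅), 3↦clo(λx. (x x), ∅), 4↦clo(λx. (x x), ∅)}, K=[fun]>
18. <C=(x x), E={x↦5}, S={0↦clo(λx. (x x), ∅), 1↦clo(λx. (x x), ∅), 2↦clo(λx. (x x), ∅), 3↦clo(λx. (x x), ∅), 4↦clo(λx. (x x), ∅), 5↦clo(λx. (x x), ∅)}, K=∅>
19. <C=x, E={x↦5}, S={0↦clo(λx. (x x), ∅), 1↦clo(λx. (x x), ∅), 2↦clo(λx. (x x), ∅), 3↦clo(λx. (x x), ∅), 4↦clo(λx. (x x), ∅), 5↦clo(λx. (x x), ∅)}, K=[arg]>
→ 19 transitions taken and the configuration is still not final: no result within 19 steps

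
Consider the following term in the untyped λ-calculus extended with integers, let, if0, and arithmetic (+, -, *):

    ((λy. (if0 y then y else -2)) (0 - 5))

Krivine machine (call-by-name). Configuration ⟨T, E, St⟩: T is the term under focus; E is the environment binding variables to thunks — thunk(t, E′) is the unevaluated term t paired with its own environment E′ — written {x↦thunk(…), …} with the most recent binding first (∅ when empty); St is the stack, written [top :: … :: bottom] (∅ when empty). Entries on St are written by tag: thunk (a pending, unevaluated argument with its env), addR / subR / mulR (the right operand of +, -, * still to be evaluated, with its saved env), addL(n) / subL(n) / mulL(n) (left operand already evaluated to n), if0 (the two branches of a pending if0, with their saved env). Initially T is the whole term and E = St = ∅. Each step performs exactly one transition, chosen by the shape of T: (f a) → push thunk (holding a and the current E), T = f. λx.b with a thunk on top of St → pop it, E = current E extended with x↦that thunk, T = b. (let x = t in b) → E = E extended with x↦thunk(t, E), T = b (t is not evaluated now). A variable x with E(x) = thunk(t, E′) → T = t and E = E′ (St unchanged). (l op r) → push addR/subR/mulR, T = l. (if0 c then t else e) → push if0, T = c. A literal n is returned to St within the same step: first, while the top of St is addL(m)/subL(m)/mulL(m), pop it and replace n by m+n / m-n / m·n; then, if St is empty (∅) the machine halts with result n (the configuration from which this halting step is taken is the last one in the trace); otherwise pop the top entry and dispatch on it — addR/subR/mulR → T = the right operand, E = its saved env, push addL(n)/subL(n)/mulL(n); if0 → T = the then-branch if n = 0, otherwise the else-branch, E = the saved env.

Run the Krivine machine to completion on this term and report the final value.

Answer: -2

Derivation:
t=0: [T=((λy. (if0 y then y else -2)) (0 - 5)) | E=∅ | St=∅]
t=1: [T=(λy. (if0 y then y else -2)) | E=∅ | St=[thunk]]
t=2: [T=(if0 y then y else -2) | E={y↦thunk((0 - 5), ∅)} | St=∅]
t=3: [T=y | E={y↦thunk((0 - 5), ∅)} | St=[if0]]
t=4: [T=(0 - 5) | E=∅ | St=[if0]]
t=5: [T=0 | E=∅ | St=[subR :: if0]]
t=6: [T=5 | E=∅ | St=[subL(0) :: if0]]
t=7: [T=-2 | E={y↦thunk((0 - 5), ∅)} | St=∅]
→ final value -2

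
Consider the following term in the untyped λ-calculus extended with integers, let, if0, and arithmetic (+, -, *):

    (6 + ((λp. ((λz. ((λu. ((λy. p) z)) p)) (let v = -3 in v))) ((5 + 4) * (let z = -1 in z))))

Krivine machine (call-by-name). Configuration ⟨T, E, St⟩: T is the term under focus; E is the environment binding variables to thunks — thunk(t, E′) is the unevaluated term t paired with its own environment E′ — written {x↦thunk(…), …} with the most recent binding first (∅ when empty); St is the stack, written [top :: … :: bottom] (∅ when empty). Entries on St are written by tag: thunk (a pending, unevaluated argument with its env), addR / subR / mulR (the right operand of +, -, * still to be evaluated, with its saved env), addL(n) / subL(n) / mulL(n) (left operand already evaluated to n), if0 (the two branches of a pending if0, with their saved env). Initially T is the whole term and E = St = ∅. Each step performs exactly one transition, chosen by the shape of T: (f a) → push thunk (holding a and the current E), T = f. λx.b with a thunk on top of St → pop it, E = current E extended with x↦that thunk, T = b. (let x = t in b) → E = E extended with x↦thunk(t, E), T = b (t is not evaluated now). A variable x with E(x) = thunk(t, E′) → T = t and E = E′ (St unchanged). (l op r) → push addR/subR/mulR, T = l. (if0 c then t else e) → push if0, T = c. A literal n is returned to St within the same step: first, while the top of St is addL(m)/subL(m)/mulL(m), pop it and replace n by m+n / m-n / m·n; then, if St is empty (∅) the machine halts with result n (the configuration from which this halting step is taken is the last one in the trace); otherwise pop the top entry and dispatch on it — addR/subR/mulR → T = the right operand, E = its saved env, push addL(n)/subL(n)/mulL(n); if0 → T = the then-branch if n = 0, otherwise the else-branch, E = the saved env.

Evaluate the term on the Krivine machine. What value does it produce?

0. [T=(6 + ((λp. ((λz. ((λu. ((λy. p) z)) p)) (let v = -3 in v))) ((5 + 4) * (let z = -1 in z)))) | E=∅ | St=∅]
1. [T=6 | E=∅ | St=[addR]]
2. [T=((λp. ((λz. ((λu. ((λy. p) z)) p)) (let v = -3 in v))) ((5 + 4) * (let z = -1 in z))) | E=∅ | St=[addL(6)]]
3. [T=(λp. ((λz. ((λu. ((λy. p) z)) p)) (let v = -3 in v))) | E=∅ | St=[thunk :: addL(6)]]
4. [T=((λz. ((λu. ((λy. p) z)) p)) (let v = -3 in v)) | E={p↦thunk(((5 + 4) * (let z = -1 in z)), ∅)} | St=[addL(6)]]
5. [T=(λz. ((λu. ((λy. p) z)) p)) | E={p↦thunk(((5 + 4) * (let z = -1 in z)), ∅)} | St=[thunk :: addL(6)]]
6. [T=((λu. ((λy. p) z)) p) | E={z↦thunk((let v = -3 in v), {p↦thunk(((5 + 4) * (let z = -1 in z)), ∅)}), p↦thunk(((5 + 4) * (let z = -1 in z)), ∅)} | St=[addL(6)]]
7. [T=(λu. ((λy. p) z)) | E={z↦thunk((let v = -3 in v), {p↦thunk(((5 + 4) * (let z = -1 in z)), ∅)}), p↦thunk(((5 + 4) * (let z = -1 in z)), ∅)} | St=[thunk :: addL(6)]]
8. [T=((λy. p) z) | E={u↦thunk(p, {z↦thunk((let v = -3 in v), {p↦thunk(((5 + 4) * (let z = -1 in z)), ∅)}), p↦thunk(((5 + 4) * (let z = -1 in z)), ∅)}), z↦thunk((let v = -3 in v), {p↦thunk(((5 + 4) * (let z = -1 in z)), ∅)}), p↦thunk(((5 + 4) * (let z = -1 in z)), ∅)} | St=[addL(6)]]
9. [T=(λy. p) | E={u↦thunk(p, {z↦thunk((let v = -3 in v), {p↦thunk(((5 + 4) * (let z = -1 in z)), ∅)}), p↦thunk(((5 + 4) * (let z = -1 in z)), ∅)}), z↦thunk((let v = -3 in v), {p↦thunk(((5 + 4) * (let z = -1 in z)), ∅)}), p↦thunk(((5 + 4) * (let z = -1 in z)), ∅)} | St=[thunk :: addL(6)]]
10. [T=p | E={y↦thunk(z, {u↦thunk(p, {z↦thunk((let v = -3 in v), {p↦thunk(((5 + 4) * (let z = -1 in z)), ∅)}), p↦thunk(((5 + 4) * (let z = -1 in z)), ∅)}), z↦thunk((let v = -3 in v), {p↦thunk(((5 + 4) * (let z = -1 in z)), ∅)}), p↦thunk(((5 + 4) * (let z = -1 in z)), ∅)}), u↦thunk(p, {z↦thunk((let v = -3 in v), {p↦thunk(((5 + 4) * (let z = -1 in z)), ∅)}), p↦thunk(((5 + 4) * (let z = -1 in z)), ∅)}), z↦thunk((let v = -3 in v), {p↦thunk(((5 + 4) * (let z = -1 in z)), ∅)}), p↦thunk(((5 + 4) * (let z = -1 in z)), ∅)} | St=[addL(6)]]
11. [T=((5 + 4) * (let z = -1 in z)) | E=∅ | St=[addL(6)]]
12. [T=(5 + 4) | E=∅ | St=[mulR :: addL(6)]]
13. [T=5 | E=∅ | St=[addR :: mulR :: addL(6)]]
14. [T=4 | E=∅ | St=[addL(5) :: mulR :: addL(6)]]
15. [T=(let z = -1 in z) | E=∅ | St=[mulL(9) :: addL(6)]]
16. [T=z | E={z↦thunk(-1, ∅)} | St=[mulL(9) :: addL(6)]]
17. [T=-1 | E=∅ | St=[mulL(9) :: addL(6)]]
→ final value -3

Answer: -3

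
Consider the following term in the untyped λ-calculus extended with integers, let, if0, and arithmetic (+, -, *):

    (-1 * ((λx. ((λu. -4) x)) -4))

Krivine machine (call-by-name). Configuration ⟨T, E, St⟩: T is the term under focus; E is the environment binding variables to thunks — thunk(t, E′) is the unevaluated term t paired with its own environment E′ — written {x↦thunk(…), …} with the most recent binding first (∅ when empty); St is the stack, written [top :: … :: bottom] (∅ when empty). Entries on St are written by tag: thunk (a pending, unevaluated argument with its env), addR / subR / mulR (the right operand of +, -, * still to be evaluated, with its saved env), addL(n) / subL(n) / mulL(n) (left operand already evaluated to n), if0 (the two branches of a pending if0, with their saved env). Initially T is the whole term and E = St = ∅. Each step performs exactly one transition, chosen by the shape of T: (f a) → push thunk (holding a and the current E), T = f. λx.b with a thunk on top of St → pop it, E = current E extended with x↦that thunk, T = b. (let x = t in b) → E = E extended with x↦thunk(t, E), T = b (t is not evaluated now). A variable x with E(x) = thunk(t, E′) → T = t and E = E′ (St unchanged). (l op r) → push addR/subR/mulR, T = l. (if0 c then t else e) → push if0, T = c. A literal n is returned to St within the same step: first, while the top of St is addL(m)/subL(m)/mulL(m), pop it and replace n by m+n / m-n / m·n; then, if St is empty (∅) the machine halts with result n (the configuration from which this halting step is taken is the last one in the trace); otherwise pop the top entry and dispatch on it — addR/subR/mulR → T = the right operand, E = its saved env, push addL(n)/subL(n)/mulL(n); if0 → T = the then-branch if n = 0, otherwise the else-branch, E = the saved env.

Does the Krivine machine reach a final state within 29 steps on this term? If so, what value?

Answer: 4

Derivation:
step 0: <T=(-1 * ((λx. ((λu. -4) x)) -4)), E=∅, St=∅>
step 1: <T=-1, E=∅, St=[mulR]>
step 2: <T=((λx. ((λu. -4) x)) -4), E=∅, St=[mulL(-1)]>
step 3: <T=(λx. ((λu. -4) x)), E=∅, St=[thunk :: mulL(-1)]>
step 4: <T=((λu. -4) x), E={x↦thunk(-4, ∅)}, St=[mulL(-1)]>
step 5: <T=(λu. -4), E={x↦thunk(-4, ∅)}, St=[thunk :: mulL(-1)]>
step 6: <T=-4, E={u↦thunk(x, {x↦thunk(-4, ∅)}), x↦thunk(-4, ∅)}, St=[mulL(-1)]>
→ final value 4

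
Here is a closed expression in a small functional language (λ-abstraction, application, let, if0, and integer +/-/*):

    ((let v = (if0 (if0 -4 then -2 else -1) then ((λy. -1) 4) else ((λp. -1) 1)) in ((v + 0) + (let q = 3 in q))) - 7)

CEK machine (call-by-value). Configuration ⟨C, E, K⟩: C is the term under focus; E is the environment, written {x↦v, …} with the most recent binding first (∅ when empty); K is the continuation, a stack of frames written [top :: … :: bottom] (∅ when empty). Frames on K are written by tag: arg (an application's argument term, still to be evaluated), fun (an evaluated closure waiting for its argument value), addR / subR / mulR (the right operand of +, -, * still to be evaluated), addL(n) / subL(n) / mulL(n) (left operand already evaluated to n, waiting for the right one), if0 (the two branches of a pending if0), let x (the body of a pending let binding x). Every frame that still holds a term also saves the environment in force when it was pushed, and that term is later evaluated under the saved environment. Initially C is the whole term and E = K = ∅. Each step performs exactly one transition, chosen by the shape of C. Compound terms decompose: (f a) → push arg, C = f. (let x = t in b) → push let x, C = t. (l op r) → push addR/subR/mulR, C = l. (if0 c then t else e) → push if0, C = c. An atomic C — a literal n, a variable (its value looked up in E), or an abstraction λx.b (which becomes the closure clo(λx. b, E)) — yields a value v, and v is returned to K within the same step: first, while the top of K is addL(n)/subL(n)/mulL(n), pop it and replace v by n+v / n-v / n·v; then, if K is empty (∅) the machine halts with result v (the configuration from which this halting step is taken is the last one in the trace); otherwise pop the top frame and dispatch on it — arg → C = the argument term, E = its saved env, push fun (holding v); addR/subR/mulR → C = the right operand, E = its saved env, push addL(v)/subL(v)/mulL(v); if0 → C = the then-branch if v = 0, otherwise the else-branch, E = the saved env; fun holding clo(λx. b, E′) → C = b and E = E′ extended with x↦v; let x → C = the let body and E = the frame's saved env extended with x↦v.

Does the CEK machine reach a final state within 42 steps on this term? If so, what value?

t=0: <C=((let v = (if0 (if0 -4 then -2 else -1) then ((λy. -1) 4) else ((λp. -1) 1)) in ((v + 0) + (let q = 3 in q))) - 7), E=∅, K=∅>
t=1: <C=(let v = (if0 (if0 -4 then -2 else -1) then ((λy. -1) 4) else ((λp. -1) 1)) in ((v + 0) + (let q = 3 in q))), E=∅, K=[subR]>
t=2: <C=(if0 (if0 -4 then -2 else -1) then ((λy. -1) 4) else ((λp. -1) 1)), E=∅, K=[let v :: subR]>
t=3: <C=(if0 -4 then -2 else -1), E=∅, K=[if0 :: let v :: subR]>
t=4: <C=-4, E=∅, K=[if0 :: if0 :: let v :: subR]>
t=5: <C=-1, E=∅, K=[if0 :: let v :: subR]>
t=6: <C=((λp. -1) 1), E=∅, K=[let v :: subR]>
t=7: <C=(λp. -1), E=∅, K=[arg :: let v :: subR]>
t=8: <C=1, E=∅, K=[fun :: let v :: subR]>
t=9: <C=-1, E={p↦1}, K=[let v :: subR]>
t=10: <C=((v + 0) + (let q = 3 in q)), E={v↦-1}, K=[subR]>
t=11: <C=(v + 0), E={v↦-1}, K=[addR :: subR]>
t=12: <C=v, E={v↦-1}, K=[addR :: addR :: subR]>
t=13: <C=0, E={v↦-1}, K=[addL(-1) :: addR :: subR]>
t=14: <C=(let q = 3 in q), E={v↦-1}, K=[addL(-1) :: subR]>
t=15: <C=3, E={v↦-1}, K=[let q :: addL(-1) :: subR]>
t=16: <C=q, E={q↦3, v↦-1}, K=[addL(-1) :: subR]>
t=17: <C=7, E=∅, K=[subL(2)]>
→ final value -5

Answer: -5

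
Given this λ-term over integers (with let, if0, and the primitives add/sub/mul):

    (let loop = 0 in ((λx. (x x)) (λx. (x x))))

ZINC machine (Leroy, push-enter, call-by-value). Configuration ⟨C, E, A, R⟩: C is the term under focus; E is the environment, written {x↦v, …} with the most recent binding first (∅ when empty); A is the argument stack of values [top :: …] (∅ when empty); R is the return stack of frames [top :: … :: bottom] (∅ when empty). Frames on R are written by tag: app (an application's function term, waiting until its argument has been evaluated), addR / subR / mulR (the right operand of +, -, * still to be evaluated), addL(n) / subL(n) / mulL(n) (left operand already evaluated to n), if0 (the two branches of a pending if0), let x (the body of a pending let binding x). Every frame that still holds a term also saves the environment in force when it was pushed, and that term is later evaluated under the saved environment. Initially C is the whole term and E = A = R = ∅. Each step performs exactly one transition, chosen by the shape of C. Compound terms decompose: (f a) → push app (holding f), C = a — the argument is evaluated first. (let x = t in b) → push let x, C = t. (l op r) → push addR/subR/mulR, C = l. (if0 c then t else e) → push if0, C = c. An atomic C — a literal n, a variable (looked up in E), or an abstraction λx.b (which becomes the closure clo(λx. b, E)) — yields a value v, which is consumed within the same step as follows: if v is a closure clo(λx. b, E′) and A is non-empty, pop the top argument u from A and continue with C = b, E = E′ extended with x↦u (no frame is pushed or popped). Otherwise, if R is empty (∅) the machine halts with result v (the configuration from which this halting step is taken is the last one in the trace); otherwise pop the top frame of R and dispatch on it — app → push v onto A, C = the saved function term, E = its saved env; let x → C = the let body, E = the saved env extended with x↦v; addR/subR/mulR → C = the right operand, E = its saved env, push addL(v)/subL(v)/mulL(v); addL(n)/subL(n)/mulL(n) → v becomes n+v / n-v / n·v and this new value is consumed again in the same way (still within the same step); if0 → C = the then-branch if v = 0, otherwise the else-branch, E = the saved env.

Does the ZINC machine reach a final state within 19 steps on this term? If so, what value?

[0] <C=(let loop = 0 in ((λx. (x x)) (λx. (x x)))), E=∅, A=∅, R=∅>
[1] <C=0, E=∅, A=∅, R=[let loop]>
[2] <C=((λx. (x x)) (λx. (x x))), E={loop↦0}, A=∅, R=∅>
[3] <C=(λx. (x x)), E={loop↦0}, A=∅, R=[app]>
[4] <C=(λx. (x x)), E={loop↦0}, A=[clo(λx. (x x), {loop↦0})], R=∅>
[5] <C=(x x), E={x↦clo(λx. (x x), {loop↦0}), loop↦0}, A=∅, R=∅>
[6] <C=x, E={x↦clo(λx. (x x), {loop↦0}), loop↦0}, A=∅, R=[app]>
[7] <C=x, E={x↦clo(λx. (x x), {loop↦0}), loop↦0}, A=[clo(λx. (x x), {loop↦0})], R=∅>
… configuration repeats with period 3 (steps 5–7 recur indefinitely) …

Answer: DIVERGES (no final state within 19 steps)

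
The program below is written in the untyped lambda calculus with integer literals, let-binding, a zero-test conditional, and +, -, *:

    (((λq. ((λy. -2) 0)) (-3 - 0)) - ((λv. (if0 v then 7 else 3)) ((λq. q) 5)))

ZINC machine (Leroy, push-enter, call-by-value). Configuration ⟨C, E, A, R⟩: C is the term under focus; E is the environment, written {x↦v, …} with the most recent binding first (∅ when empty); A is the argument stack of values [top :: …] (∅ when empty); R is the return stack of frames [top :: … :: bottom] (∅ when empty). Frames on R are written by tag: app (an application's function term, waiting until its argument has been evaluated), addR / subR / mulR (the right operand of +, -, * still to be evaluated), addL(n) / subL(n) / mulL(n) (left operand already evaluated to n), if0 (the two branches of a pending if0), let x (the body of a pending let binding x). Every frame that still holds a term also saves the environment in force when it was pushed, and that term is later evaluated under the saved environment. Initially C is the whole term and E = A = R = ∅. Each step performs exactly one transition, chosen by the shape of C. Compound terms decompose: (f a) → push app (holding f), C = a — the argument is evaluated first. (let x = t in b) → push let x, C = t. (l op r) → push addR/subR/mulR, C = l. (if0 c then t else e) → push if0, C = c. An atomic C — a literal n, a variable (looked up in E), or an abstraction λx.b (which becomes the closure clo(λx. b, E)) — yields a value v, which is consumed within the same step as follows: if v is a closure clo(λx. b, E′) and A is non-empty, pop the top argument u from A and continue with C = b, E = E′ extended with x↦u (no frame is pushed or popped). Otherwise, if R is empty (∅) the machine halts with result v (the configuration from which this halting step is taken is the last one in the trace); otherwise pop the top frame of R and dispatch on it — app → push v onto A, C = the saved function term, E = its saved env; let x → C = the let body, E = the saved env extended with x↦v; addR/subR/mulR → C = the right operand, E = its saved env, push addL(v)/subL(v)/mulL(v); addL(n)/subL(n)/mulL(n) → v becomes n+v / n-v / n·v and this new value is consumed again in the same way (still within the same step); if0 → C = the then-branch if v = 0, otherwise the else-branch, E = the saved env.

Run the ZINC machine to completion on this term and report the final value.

Answer: -5

Machine steps:
0. [C=(((λq. ((λy. -2) 0)) (-3 - 0)) - ((λv. (if0 v then 7 else 3)) ((λq. q) 5))) | E=∅ | A=∅ | R=∅]
1. [C=((λq. ((λy. -2) 0)) (-3 - 0)) | E=∅ | A=∅ | R=[subR]]
2. [C=(-3 - 0) | E=∅ | A=∅ | R=[app :: subR]]
3. [C=-3 | E=∅ | A=∅ | R=[subR :: app :: subR]]
4. [C=0 | E=∅ | A=∅ | R=[subL(-3) :: app :: subR]]
5. [C=(λq. ((λy. -2) 0)) | E=∅ | A=[-3] | R=[subR]]
6. [C=((λy. -2) 0) | E={q↦-3} | A=∅ | R=[subR]]
7. [C=0 | E={q↦-3} | A=∅ | R=[app :: subR]]
8. [C=(λy. -2) | E={q↦-3} | A=[0] | R=[subR]]
9. [C=-2 | E={y↦0, q↦-3} | A=∅ | R=[subR]]
10. [C=((λv. (if0 v then 7 else 3)) ((λq. q) 5)) | E=∅ | A=∅ | R=[subL(-2)]]
11. [C=((λq. q) 5) | E=∅ | A=∅ | R=[app :: subL(-2)]]
12. [C=5 | E=∅ | A=∅ | R=[app :: app :: subL(-2)]]
13. [C=(λq. q) | E=∅ | A=[5] | R=[app :: subL(-2)]]
14. [C=q | E={q↦5} | A=∅ | R=[app :: subL(-2)]]
15. [C=(λv. (if0 v then 7 else 3)) | E=∅ | A=[5] | R=[subL(-2)]]
16. [C=(if0 v then 7 else 3) | E={v↦5} | A=∅ | R=[subL(-2)]]
17. [C=v | E={v↦5} | A=∅ | R=[if0 :: subL(-2)]]
18. [C=3 | E={v↦5} | A=∅ | R=[subL(-2)]]
→ final value -5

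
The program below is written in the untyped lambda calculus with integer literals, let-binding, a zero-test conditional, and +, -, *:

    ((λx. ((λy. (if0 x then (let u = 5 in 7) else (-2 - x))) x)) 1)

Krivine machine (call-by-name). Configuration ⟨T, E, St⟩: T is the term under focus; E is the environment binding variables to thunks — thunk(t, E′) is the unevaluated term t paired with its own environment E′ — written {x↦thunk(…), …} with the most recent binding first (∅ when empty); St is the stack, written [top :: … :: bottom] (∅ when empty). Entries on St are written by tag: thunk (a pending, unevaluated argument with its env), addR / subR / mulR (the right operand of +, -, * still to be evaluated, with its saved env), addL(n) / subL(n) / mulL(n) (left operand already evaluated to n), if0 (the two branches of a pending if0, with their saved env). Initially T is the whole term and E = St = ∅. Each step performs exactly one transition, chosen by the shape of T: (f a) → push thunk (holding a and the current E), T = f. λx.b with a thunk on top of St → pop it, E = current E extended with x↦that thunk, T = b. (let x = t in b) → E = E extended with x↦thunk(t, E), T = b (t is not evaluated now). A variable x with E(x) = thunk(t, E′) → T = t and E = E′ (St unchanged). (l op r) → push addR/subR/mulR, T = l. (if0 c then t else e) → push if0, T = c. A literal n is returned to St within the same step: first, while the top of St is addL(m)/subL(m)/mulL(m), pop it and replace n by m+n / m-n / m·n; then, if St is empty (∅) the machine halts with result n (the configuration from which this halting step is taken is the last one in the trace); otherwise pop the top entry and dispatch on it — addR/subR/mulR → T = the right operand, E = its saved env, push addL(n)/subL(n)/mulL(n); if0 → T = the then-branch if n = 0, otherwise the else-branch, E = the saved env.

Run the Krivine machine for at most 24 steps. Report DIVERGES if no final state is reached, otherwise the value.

step 0: [T=((λx. ((λy. (if0 x then (let u = 5 in 7) else (-2 - x))) x)) 1) | E=∅ | St=∅]
step 1: [T=(λx. ((λy. (if0 x then (let u = 5 in 7) else (-2 - x))) x)) | E=∅ | St=[thunk]]
step 2: [T=((λy. (if0 x then (let u = 5 in 7) else (-2 - x))) x) | E={x↦thunk(1, ∅)} | St=∅]
step 3: [T=(λy. (if0 x then (let u = 5 in 7) else (-2 - x))) | E={x↦thunk(1, ∅)} | St=[thunk]]
step 4: [T=(if0 x then (let u = 5 in 7) else (-2 - x)) | E={y↦thunk(x, {x↦thunk(1, ∅)}), x↦thunk(1, ∅)} | St=∅]
step 5: [T=x | E={y↦thunk(x, {x↦thunk(1, ∅)}), x↦thunk(1, ∅)} | St=[if0]]
step 6: [T=1 | E=∅ | St=[if0]]
step 7: [T=(-2 - x) | E={y↦thunk(x, {x↦thunk(1, ∅)}), x↦thunk(1, ∅)} | St=∅]
step 8: [T=-2 | E={y↦thunk(x, {x↦thunk(1, ∅)}), x↦thunk(1, ∅)} | St=[subR]]
step 9: [T=x | E={y↦thunk(x, {x↦thunk(1, ∅)}), x↦thunk(1, ∅)} | St=[subL(-2)]]
step 10: [T=1 | E=∅ | St=[subL(-2)]]
→ final value -3

Answer: -3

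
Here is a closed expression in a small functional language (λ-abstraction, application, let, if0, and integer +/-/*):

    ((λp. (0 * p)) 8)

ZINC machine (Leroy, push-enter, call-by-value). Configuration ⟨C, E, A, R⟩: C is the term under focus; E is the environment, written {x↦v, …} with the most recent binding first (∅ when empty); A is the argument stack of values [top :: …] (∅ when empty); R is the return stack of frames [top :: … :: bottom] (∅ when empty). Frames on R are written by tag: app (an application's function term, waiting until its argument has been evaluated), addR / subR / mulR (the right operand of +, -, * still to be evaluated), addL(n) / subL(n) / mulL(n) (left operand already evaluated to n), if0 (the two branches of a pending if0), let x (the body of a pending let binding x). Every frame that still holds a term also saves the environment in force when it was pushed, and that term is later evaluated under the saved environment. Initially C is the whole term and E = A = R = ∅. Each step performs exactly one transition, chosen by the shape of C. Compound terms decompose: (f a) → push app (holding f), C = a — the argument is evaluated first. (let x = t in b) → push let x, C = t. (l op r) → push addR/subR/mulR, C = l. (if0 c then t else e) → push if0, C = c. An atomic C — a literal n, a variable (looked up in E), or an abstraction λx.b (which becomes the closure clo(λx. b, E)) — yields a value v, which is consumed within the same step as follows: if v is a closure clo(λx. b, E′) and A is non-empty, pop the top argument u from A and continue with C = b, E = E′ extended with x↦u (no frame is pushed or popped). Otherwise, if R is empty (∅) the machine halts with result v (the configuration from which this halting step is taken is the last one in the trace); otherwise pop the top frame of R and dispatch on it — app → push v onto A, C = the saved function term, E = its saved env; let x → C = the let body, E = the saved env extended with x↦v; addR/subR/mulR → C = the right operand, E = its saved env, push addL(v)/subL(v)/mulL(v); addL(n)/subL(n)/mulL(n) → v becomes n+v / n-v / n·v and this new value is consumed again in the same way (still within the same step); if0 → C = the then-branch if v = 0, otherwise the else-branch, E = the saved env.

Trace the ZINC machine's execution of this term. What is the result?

0. <C=((λp. (0 * p)) 8), E=∅, A=∅, R=∅>
1. <C=8, E=∅, A=∅, R=[app]>
2. <C=(λp. (0 * p)), E=∅, A=[8], R=∅>
3. <C=(0 * p), E={p↦8}, A=∅, R=∅>
4. <C=0, E={p↦8}, A=∅, R=[mulR]>
5. <C=p, E={p↦8}, A=∅, R=[mulL(0)]>
→ final value 0

Answer: 0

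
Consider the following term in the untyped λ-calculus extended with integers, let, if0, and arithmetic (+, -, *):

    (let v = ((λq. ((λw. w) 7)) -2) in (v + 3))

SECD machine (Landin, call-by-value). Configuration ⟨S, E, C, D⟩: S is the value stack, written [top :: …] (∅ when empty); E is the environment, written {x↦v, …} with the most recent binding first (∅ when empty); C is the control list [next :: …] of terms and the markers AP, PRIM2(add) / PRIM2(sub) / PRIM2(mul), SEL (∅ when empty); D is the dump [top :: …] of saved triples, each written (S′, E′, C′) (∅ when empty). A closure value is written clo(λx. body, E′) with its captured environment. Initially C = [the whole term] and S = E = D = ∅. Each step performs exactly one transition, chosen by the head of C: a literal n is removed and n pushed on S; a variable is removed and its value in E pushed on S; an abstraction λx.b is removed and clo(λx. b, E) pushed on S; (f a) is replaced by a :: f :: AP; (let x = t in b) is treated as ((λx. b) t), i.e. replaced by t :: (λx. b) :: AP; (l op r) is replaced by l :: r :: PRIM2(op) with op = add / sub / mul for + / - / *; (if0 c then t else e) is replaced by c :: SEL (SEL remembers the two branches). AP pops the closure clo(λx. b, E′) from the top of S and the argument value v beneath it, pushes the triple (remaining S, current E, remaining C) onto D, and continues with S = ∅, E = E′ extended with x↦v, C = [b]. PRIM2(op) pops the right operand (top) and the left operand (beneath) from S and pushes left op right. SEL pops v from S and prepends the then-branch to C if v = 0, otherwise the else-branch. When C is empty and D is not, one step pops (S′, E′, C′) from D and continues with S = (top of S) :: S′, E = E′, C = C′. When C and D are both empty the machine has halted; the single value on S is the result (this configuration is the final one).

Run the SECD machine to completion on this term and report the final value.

Answer: 10

Machine steps:
step 0: ⟨S=∅; E=∅; C=[(let v = ((λq. ((λw. w) 7)) -2) in (v + 3))]; D=∅⟩
step 1: ⟨S=∅; E=∅; C=[((λq. ((λw. w) 7)) -2) :: (λv. (v + 3)) :: AP]; D=∅⟩
step 2: ⟨S=∅; E=∅; C=[-2 :: (λq. ((λw. w) 7)) :: AP :: (λv. (v + 3)) :: AP]; D=∅⟩
step 3: ⟨S=[-2]; E=∅; C=[(λq. ((λw. w) 7)) :: AP :: (λv. (v + 3)) :: AP]; D=∅⟩
step 4: ⟨S=[clo(λq. ((λw. w) 7), ∅) :: -2]; E=∅; C=[AP :: (λv. (v + 3)) :: AP]; D=∅⟩
step 5: ⟨S=∅; E={q↦-2}; C=[((λw. w) 7)]; D=[(∅, ∅, [(λv. (v + 3)) :: AP])]⟩
step 6: ⟨S=∅; E={q↦-2}; C=[7 :: (λw. w) :: AP]; D=[(∅, ∅, [(λv. (v + 3)) :: AP])]⟩
step 7: ⟨S=[7]; E={q↦-2}; C=[(λw. w) :: AP]; D=[(∅, ∅, [(λv. (v + 3)) :: AP])]⟩
step 8: ⟨S=[clo(λw. w, {q↦-2}) :: 7]; E={q↦-2}; C=[AP]; D=[(∅, ∅, [(λv. (v + 3)) :: AP])]⟩
step 9: ⟨S=∅; E={w↦7, q↦-2}; C=[w]; D=[(∅, {q↦-2}, ∅) :: (∅, ∅, [(λv. (v + 3)) :: AP])]⟩
step 10: ⟨S=[7]; E={w↦7, q↦-2}; C=∅; D=[(∅, {q↦-2}, ∅) :: (∅, ∅, [(λv. (v + 3)) :: AP])]⟩
step 11: ⟨S=[7]; E={q↦-2}; C=∅; D=[(∅, ∅, [(λv. (v + 3)) :: AP])]⟩
step 12: ⟨S=[7]; E=∅; C=[(λv. (v + 3)) :: AP]; D=∅⟩
step 13: ⟨S=[clo(λv. (v + 3), ∅) :: 7]; E=∅; C=[AP]; D=∅⟩
step 14: ⟨S=∅; E={v↦7}; C=[(v + 3)]; D=[(∅, ∅, ∅)]⟩
step 15: ⟨S=∅; E={v↦7}; C=[v :: 3 :: PRIM2(add)]; D=[(∅, ∅, ∅)]⟩
step 16: ⟨S=[7]; E={v↦7}; C=[3 :: PRIM2(add)]; D=[(∅, ∅, ∅)]⟩
step 17: ⟨S=[3 :: 7]; E={v↦7}; C=[PRIM2(add)]; D=[(∅, ∅, ∅)]⟩
step 18: ⟨S=[10]; E={v↦7}; C=∅; D=[(∅, ∅, ∅)]⟩
step 19: ⟨S=[10]; E=∅; C=∅; D=∅⟩
→ final value 10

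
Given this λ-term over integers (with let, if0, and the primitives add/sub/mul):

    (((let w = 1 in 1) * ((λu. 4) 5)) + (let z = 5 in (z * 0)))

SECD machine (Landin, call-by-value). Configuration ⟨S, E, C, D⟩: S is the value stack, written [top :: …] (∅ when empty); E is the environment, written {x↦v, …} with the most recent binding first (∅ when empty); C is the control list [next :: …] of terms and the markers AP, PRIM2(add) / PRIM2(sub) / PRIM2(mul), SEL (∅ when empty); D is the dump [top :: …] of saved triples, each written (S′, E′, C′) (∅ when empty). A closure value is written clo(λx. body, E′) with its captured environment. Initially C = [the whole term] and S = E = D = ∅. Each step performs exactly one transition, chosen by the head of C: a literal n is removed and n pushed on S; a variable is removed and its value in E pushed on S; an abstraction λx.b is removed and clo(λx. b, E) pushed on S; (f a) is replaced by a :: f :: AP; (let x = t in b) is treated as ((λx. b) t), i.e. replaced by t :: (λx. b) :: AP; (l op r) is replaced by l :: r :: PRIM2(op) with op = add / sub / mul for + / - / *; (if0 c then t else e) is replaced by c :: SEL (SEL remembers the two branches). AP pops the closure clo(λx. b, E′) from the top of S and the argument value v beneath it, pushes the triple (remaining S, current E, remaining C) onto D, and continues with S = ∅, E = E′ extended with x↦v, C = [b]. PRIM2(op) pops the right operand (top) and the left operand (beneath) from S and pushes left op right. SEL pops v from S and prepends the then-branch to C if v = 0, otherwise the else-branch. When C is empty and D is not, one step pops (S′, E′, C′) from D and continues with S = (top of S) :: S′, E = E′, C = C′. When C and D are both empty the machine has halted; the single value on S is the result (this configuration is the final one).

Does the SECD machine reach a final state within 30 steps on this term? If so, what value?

step 0: [S=∅ | E=∅ | C=[(((let w = 1 in 1) * ((λu. 4) 5)) + (let z = 5 in (z * 0)))] | D=∅]
step 1: [S=∅ | E=∅ | C=[((let w = 1 in 1) * ((λu. 4) 5)) :: (let z = 5 in (z * 0)) :: PRIM2(add)] | D=∅]
step 2: [S=∅ | E=∅ | C=[(let w = 1 in 1) :: ((λu. 4) 5) :: PRIM2(mul) :: (let z = 5 in (z * 0)) :: PRIM2(add)] | D=∅]
step 3: [S=∅ | E=∅ | C=[1 :: (λw. 1) :: AP :: ((λu. 4) 5) :: PRIM2(mul) :: (let z = 5 in (z * 0)) :: PRIM2(add)] | D=∅]
step 4: [S=[1] | E=∅ | C=[(λw. 1) :: AP :: ((λu. 4) 5) :: PRIM2(mul) :: (let z = 5 in (z * 0)) :: PRIM2(add)] | D=∅]
step 5: [S=[clo(λw. 1, ∅) :: 1] | E=∅ | C=[AP :: ((λu. 4) 5) :: PRIM2(mul) :: (let z = 5 in (z * 0)) :: PRIM2(add)] | D=∅]
step 6: [S=∅ | E={w↦1} | C=[1] | D=[(∅, ∅, [((λu. 4) 5) :: PRIM2(mul) :: (let z = 5 in (z * 0)) :: PRIM2(add)])]]
step 7: [S=[1] | E={w↦1} | C=∅ | D=[(∅, ∅, [((λu. 4) 5) :: PRIM2(mul) :: (let z = 5 in (z * 0)) :: PRIM2(add)])]]
step 8: [S=[1] | E=∅ | C=[((λu. 4) 5) :: PRIM2(mul) :: (let z = 5 in (z * 0)) :: PRIM2(add)] | D=∅]
step 9: [S=[1] | E=∅ | C=[5 :: (λu. 4) :: AP :: PRIM2(mul) :: (let z = 5 in (z * 0)) :: PRIM2(add)] | D=∅]
step 10: [S=[5 :: 1] | E=∅ | C=[(λu. 4) :: AP :: PRIM2(mul) :: (let z = 5 in (z * 0)) :: PRIM2(add)] | D=∅]
step 11: [S=[clo(λu. 4, ∅) :: 5 :: 1] | E=∅ | C=[AP :: PRIM2(mul) :: (let z = 5 in (z * 0)) :: PRIM2(add)] | D=∅]
step 12: [S=∅ | E={u↦5} | C=[4] | D=[([1], ∅, [PRIM2(mul) :: (let z = 5 in (z * 0)) :: PRIM2(add)])]]
step 13: [S=[4] | E={u↦5} | C=∅ | D=[([1], ∅, [PRIM2(mul) :: (let z = 5 in (z * 0)) :: PRIM2(add)])]]
step 14: [S=[4 :: 1] | E=∅ | C=[PRIM2(mul) :: (let z = 5 in (z * 0)) :: PRIM2(add)] | D=∅]
step 15: [S=[4] | E=∅ | C=[(let z = 5 in (z * 0)) :: PRIM2(add)] | D=∅]
step 16: [S=[4] | E=∅ | C=[5 :: (λz. (z * 0)) :: AP :: PRIM2(add)] | D=∅]
step 17: [S=[5 :: 4] | E=∅ | C=[(λz. (z * 0)) :: AP :: PRIM2(add)] | D=∅]
step 18: [S=[clo(λz. (z * 0), ∅) :: 5 :: 4] | E=∅ | C=[AP :: PRIM2(add)] | D=∅]
step 19: [S=∅ | E={z↦5} | C=[(z * 0)] | D=[([4], ∅, [PRIM2(add)])]]
step 20: [S=∅ | E={z↦5} | C=[z :: 0 :: PRIM2(mul)] | D=[([4], ∅, [PRIM2(add)])]]
step 21: [S=[5] | E={z↦5} | C=[0 :: PRIM2(mul)] | D=[([4], ∅, [PRIM2(add)])]]
step 22: [S=[0 :: 5] | E={z↦5} | C=[PRIM2(mul)] | D=[([4], ∅, [PRIM2(add)])]]
step 23: [S=[0] | E={z↦5} | C=∅ | D=[([4], ∅, [PRIM2(add)])]]
step 24: [S=[0 :: 4] | E=∅ | C=[PRIM2(add)] | D=∅]
step 25: [S=[4] | E=∅ | C=∅ | D=∅]
→ final value 4

Answer: 4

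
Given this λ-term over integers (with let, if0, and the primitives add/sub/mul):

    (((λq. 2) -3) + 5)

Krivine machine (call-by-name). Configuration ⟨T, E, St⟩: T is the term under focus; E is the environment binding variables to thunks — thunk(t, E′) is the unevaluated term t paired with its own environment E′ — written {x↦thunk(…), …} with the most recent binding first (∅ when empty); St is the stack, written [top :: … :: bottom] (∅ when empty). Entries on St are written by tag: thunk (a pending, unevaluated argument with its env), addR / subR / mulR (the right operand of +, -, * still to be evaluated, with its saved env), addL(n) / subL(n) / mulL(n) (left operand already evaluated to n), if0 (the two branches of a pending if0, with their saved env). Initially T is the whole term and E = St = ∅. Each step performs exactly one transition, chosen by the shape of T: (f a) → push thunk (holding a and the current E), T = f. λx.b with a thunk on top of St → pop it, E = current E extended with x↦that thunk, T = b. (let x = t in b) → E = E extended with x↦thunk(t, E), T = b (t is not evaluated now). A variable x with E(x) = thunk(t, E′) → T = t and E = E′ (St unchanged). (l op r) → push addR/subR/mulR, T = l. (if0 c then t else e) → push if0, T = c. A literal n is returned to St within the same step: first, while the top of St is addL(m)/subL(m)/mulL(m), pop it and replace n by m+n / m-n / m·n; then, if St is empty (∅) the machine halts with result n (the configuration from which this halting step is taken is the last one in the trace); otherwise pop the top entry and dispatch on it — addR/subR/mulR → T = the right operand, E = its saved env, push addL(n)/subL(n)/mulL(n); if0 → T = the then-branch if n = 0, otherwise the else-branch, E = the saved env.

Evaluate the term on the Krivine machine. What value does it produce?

[0] ⟨T=(((λq. 2) -3) + 5); E=∅; St=∅⟩
[1] ⟨T=((λq. 2) -3); E=∅; St=[addR]⟩
[2] ⟨T=(λq. 2); E=∅; St=[thunk :: addR]⟩
[3] ⟨T=2; E={q↦thunk(-3, ∅)}; St=[addR]⟩
[4] ⟨T=5; E=∅; St=[addL(2)]⟩
→ final value 7

Answer: 7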